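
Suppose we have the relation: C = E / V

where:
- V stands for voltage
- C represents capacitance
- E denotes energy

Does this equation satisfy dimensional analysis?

No

V (voltage) has dimensions [I^-1 L^2 M T^-3].
C (capacitance) has dimensions [I^2 L^-2 M^-1 T^4].
E (energy) has dimensions [L^2 M T^-2].

Left side: [I^2 L^-2 M^-1 T^4]
Right side: [I T]

The two sides have different dimensions, so the equation is NOT dimensionally consistent.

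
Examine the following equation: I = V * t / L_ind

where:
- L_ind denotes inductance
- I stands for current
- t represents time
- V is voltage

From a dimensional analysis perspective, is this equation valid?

Yes

L_ind (inductance) has dimensions [I^-2 L^2 M T^-2].
I (current) has dimensions [I].
t (time) has dimensions [T].
V (voltage) has dimensions [I^-1 L^2 M T^-3].

Left side: [I]
Right side: [I]

Both sides have the same dimensions, so the equation is dimensionally consistent.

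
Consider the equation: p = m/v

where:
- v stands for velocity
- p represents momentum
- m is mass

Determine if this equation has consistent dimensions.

No

v (velocity) has dimensions [L T^-1].
p (momentum) has dimensions [L M T^-1].
m (mass) has dimensions [M].

Left side: [L M T^-1]
Right side: [L^-1 M T]

The two sides have different dimensions, so the equation is NOT dimensionally consistent.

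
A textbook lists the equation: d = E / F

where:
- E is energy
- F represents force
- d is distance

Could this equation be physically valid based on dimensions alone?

Yes

E (energy) has dimensions [L^2 M T^-2].
F (force) has dimensions [L M T^-2].
d (distance) has dimensions [L].

Left side: [L]
Right side: [L]

Both sides have the same dimensions, so the equation is dimensionally consistent.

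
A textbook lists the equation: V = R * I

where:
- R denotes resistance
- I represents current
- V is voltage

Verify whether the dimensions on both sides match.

Yes

R (resistance) has dimensions [I^-2 L^2 M T^-3].
I (current) has dimensions [I].
V (voltage) has dimensions [I^-1 L^2 M T^-3].

Left side: [I^-1 L^2 M T^-3]
Right side: [I^-1 L^2 M T^-3]

Both sides have the same dimensions, so the equation is dimensionally consistent.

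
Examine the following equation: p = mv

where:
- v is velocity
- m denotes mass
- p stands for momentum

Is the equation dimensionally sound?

Yes

v (velocity) has dimensions [L T^-1].
m (mass) has dimensions [M].
p (momentum) has dimensions [L M T^-1].

Left side: [L M T^-1]
Right side: [L M T^-1]

Both sides have the same dimensions, so the equation is dimensionally consistent.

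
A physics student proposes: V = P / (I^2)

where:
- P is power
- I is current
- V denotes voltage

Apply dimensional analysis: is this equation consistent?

No

P (power) has dimensions [L^2 M T^-3].
I (current) has dimensions [I].
V (voltage) has dimensions [I^-1 L^2 M T^-3].

Left side: [I^-1 L^2 M T^-3]
Right side: [I^-2 L^2 M T^-3]

The two sides have different dimensions, so the equation is NOT dimensionally consistent.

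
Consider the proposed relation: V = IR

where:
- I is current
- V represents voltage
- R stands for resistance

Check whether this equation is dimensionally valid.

Yes

I (current) has dimensions [I].
V (voltage) has dimensions [I^-1 L^2 M T^-3].
R (resistance) has dimensions [I^-2 L^2 M T^-3].

Left side: [I^-1 L^2 M T^-3]
Right side: [I^-1 L^2 M T^-3]

Both sides have the same dimensions, so the equation is dimensionally consistent.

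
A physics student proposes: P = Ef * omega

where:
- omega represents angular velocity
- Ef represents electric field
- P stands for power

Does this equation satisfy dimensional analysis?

No

omega (angular velocity) has dimensions [T^-1].
Ef (electric field) has dimensions [I^-1 L M T^-3].
P (power) has dimensions [L^2 M T^-3].

Left side: [L^2 M T^-3]
Right side: [I^-1 L M T^-4]

The two sides have different dimensions, so the equation is NOT dimensionally consistent.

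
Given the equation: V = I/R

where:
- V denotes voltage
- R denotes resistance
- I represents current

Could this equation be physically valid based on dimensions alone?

No

V (voltage) has dimensions [I^-1 L^2 M T^-3].
R (resistance) has dimensions [I^-2 L^2 M T^-3].
I (current) has dimensions [I].

Left side: [I^-1 L^2 M T^-3]
Right side: [I^3 L^-2 M^-1 T^3]

The two sides have different dimensions, so the equation is NOT dimensionally consistent.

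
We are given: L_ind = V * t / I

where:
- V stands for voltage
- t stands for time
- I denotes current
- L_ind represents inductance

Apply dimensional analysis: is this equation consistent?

Yes

V (voltage) has dimensions [I^-1 L^2 M T^-3].
t (time) has dimensions [T].
I (current) has dimensions [I].
L_ind (inductance) has dimensions [I^-2 L^2 M T^-2].

Left side: [I^-2 L^2 M T^-2]
Right side: [I^-2 L^2 M T^-2]

Both sides have the same dimensions, so the equation is dimensionally consistent.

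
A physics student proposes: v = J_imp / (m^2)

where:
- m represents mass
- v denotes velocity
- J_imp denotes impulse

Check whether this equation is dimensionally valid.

No

m (mass) has dimensions [M].
v (velocity) has dimensions [L T^-1].
J_imp (impulse) has dimensions [L M T^-1].

Left side: [L T^-1]
Right side: [L M^-1 T^-1]

The two sides have different dimensions, so the equation is NOT dimensionally consistent.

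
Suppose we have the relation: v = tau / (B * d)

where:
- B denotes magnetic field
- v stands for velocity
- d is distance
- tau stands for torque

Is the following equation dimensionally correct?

No

B (magnetic field) has dimensions [I^-1 M T^-2].
v (velocity) has dimensions [L T^-1].
d (distance) has dimensions [L].
tau (torque) has dimensions [L^2 M T^-2].

Left side: [L T^-1]
Right side: [I L]

The two sides have different dimensions, so the equation is NOT dimensionally consistent.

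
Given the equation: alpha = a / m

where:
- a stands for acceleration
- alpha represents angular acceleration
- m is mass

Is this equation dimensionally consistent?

No

a (acceleration) has dimensions [L T^-2].
alpha (angular acceleration) has dimensions [T^-2].
m (mass) has dimensions [M].

Left side: [T^-2]
Right side: [L M^-1 T^-2]

The two sides have different dimensions, so the equation is NOT dimensionally consistent.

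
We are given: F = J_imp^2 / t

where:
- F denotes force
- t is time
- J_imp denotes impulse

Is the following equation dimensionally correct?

No

F (force) has dimensions [L M T^-2].
t (time) has dimensions [T].
J_imp (impulse) has dimensions [L M T^-1].

Left side: [L M T^-2]
Right side: [L^2 M^2 T^-3]

The two sides have different dimensions, so the equation is NOT dimensionally consistent.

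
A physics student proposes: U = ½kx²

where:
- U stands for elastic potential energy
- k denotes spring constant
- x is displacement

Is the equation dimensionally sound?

Yes

U (elastic potential energy) has dimensions [L^2 M T^-2].
k (spring constant) has dimensions [M T^-2].
x (displacement) has dimensions [L].

Left side: [L^2 M T^-2]
Right side: [L^2 M T^-2]

Both sides have the same dimensions, so the equation is dimensionally consistent.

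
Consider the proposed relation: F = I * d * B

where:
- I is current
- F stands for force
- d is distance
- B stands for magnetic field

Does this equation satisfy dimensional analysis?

Yes

I (current) has dimensions [I].
F (force) has dimensions [L M T^-2].
d (distance) has dimensions [L].
B (magnetic field) has dimensions [I^-1 M T^-2].

Left side: [L M T^-2]
Right side: [L M T^-2]

Both sides have the same dimensions, so the equation is dimensionally consistent.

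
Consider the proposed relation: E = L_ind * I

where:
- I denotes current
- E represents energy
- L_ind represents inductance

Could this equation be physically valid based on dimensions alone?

No

I (current) has dimensions [I].
E (energy) has dimensions [L^2 M T^-2].
L_ind (inductance) has dimensions [I^-2 L^2 M T^-2].

Left side: [L^2 M T^-2]
Right side: [I^-1 L^2 M T^-2]

The two sides have different dimensions, so the equation is NOT dimensionally consistent.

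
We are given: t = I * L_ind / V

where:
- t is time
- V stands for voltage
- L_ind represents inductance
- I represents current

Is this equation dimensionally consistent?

Yes

t (time) has dimensions [T].
V (voltage) has dimensions [I^-1 L^2 M T^-3].
L_ind (inductance) has dimensions [I^-2 L^2 M T^-2].
I (current) has dimensions [I].

Left side: [T]
Right side: [T]

Both sides have the same dimensions, so the equation is dimensionally consistent.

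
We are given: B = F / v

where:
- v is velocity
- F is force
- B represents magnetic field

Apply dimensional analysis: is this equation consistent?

No

v (velocity) has dimensions [L T^-1].
F (force) has dimensions [L M T^-2].
B (magnetic field) has dimensions [I^-1 M T^-2].

Left side: [I^-1 M T^-2]
Right side: [M T^-1]

The two sides have different dimensions, so the equation is NOT dimensionally consistent.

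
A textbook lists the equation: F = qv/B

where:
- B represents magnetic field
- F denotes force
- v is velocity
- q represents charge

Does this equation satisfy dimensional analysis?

No

B (magnetic field) has dimensions [I^-1 M T^-2].
F (force) has dimensions [L M T^-2].
v (velocity) has dimensions [L T^-1].
q (charge) has dimensions [I T].

Left side: [L M T^-2]
Right side: [I^2 L M^-1 T^2]

The two sides have different dimensions, so the equation is NOT dimensionally consistent.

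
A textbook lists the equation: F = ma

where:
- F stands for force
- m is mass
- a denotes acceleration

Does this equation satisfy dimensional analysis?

Yes

F (force) has dimensions [L M T^-2].
m (mass) has dimensions [M].
a (acceleration) has dimensions [L T^-2].

Left side: [L M T^-2]
Right side: [L M T^-2]

Both sides have the same dimensions, so the equation is dimensionally consistent.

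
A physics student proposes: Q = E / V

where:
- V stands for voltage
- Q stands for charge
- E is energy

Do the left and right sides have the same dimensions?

Yes

V (voltage) has dimensions [I^-1 L^2 M T^-3].
Q (charge) has dimensions [I T].
E (energy) has dimensions [L^2 M T^-2].

Left side: [I T]
Right side: [I T]

Both sides have the same dimensions, so the equation is dimensionally consistent.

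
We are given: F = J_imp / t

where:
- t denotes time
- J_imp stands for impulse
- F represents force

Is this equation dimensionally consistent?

Yes

t (time) has dimensions [T].
J_imp (impulse) has dimensions [L M T^-1].
F (force) has dimensions [L M T^-2].

Left side: [L M T^-2]
Right side: [L M T^-2]

Both sides have the same dimensions, so the equation is dimensionally consistent.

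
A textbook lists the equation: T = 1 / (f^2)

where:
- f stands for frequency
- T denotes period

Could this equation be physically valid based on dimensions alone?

No

f (frequency) has dimensions [T^-1].
T (period) has dimensions [T].

Left side: [T]
Right side: [T^2]

The two sides have different dimensions, so the equation is NOT dimensionally consistent.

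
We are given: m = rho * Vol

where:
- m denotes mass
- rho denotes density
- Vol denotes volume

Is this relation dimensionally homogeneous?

Yes

m (mass) has dimensions [M].
rho (density) has dimensions [L^-3 M].
Vol (volume) has dimensions [L^3].

Left side: [M]
Right side: [M]

Both sides have the same dimensions, so the equation is dimensionally consistent.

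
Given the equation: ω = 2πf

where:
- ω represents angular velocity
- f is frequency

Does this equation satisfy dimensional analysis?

Yes

ω (angular velocity) has dimensions [T^-1].
f (frequency) has dimensions [T^-1].

Left side: [T^-1]
Right side: [T^-1]

Both sides have the same dimensions, so the equation is dimensionally consistent.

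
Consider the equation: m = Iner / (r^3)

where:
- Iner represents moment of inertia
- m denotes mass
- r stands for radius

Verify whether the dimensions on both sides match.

No

Iner (moment of inertia) has dimensions [L^2 M].
m (mass) has dimensions [M].
r (radius) has dimensions [L].

Left side: [M]
Right side: [L^-1 M]

The two sides have different dimensions, so the equation is NOT dimensionally consistent.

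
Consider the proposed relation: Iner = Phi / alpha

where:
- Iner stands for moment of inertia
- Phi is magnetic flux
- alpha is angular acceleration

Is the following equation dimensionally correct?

No

Iner (moment of inertia) has dimensions [L^2 M].
Phi (magnetic flux) has dimensions [I^-1 L^2 M T^-2].
alpha (angular acceleration) has dimensions [T^-2].

Left side: [L^2 M]
Right side: [I^-1 L^2 M]

The two sides have different dimensions, so the equation is NOT dimensionally consistent.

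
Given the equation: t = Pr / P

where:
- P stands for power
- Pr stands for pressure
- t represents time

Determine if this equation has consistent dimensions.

No

P (power) has dimensions [L^2 M T^-3].
Pr (pressure) has dimensions [L^-1 M T^-2].
t (time) has dimensions [T].

Left side: [T]
Right side: [L^-3 T]

The two sides have different dimensions, so the equation is NOT dimensionally consistent.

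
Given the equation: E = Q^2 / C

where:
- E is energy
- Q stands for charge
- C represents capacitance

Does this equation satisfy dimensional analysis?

Yes

E (energy) has dimensions [L^2 M T^-2].
Q (charge) has dimensions [I T].
C (capacitance) has dimensions [I^2 L^-2 M^-1 T^4].

Left side: [L^2 M T^-2]
Right side: [L^2 M T^-2]

Both sides have the same dimensions, so the equation is dimensionally consistent.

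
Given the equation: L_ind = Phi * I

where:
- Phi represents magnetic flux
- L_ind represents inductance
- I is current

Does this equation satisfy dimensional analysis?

No

Phi (magnetic flux) has dimensions [I^-1 L^2 M T^-2].
L_ind (inductance) has dimensions [I^-2 L^2 M T^-2].
I (current) has dimensions [I].

Left side: [I^-2 L^2 M T^-2]
Right side: [L^2 M T^-2]

The two sides have different dimensions, so the equation is NOT dimensionally consistent.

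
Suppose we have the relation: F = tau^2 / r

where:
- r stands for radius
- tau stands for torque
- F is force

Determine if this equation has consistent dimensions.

No

r (radius) has dimensions [L].
tau (torque) has dimensions [L^2 M T^-2].
F (force) has dimensions [L M T^-2].

Left side: [L M T^-2]
Right side: [L^3 M^2 T^-4]

The two sides have different dimensions, so the equation is NOT dimensionally consistent.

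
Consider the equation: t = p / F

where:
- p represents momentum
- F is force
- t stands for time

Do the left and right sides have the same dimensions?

Yes

p (momentum) has dimensions [L M T^-1].
F (force) has dimensions [L M T^-2].
t (time) has dimensions [T].

Left side: [T]
Right side: [T]

Both sides have the same dimensions, so the equation is dimensionally consistent.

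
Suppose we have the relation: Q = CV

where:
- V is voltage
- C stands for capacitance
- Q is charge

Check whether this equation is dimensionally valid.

Yes

V (voltage) has dimensions [I^-1 L^2 M T^-3].
C (capacitance) has dimensions [I^2 L^-2 M^-1 T^4].
Q (charge) has dimensions [I T].

Left side: [I T]
Right side: [I T]

Both sides have the same dimensions, so the equation is dimensionally consistent.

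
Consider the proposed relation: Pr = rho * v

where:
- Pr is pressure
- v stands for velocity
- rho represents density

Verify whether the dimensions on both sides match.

No

Pr (pressure) has dimensions [L^-1 M T^-2].
v (velocity) has dimensions [L T^-1].
rho (density) has dimensions [L^-3 M].

Left side: [L^-1 M T^-2]
Right side: [L^-2 M T^-1]

The two sides have different dimensions, so the equation is NOT dimensionally consistent.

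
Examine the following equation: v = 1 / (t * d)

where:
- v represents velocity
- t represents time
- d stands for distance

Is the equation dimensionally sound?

No

v (velocity) has dimensions [L T^-1].
t (time) has dimensions [T].
d (distance) has dimensions [L].

Left side: [L T^-1]
Right side: [L^-1 T^-1]

The two sides have different dimensions, so the equation is NOT dimensionally consistent.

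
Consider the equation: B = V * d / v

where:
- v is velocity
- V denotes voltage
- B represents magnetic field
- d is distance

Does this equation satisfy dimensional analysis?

No

v (velocity) has dimensions [L T^-1].
V (voltage) has dimensions [I^-1 L^2 M T^-3].
B (magnetic field) has dimensions [I^-1 M T^-2].
d (distance) has dimensions [L].

Left side: [I^-1 M T^-2]
Right side: [I^-1 L^2 M T^-2]

The two sides have different dimensions, so the equation is NOT dimensionally consistent.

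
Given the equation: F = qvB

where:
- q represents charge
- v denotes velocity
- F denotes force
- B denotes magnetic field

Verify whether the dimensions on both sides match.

Yes

q (charge) has dimensions [I T].
v (velocity) has dimensions [L T^-1].
F (force) has dimensions [L M T^-2].
B (magnetic field) has dimensions [I^-1 M T^-2].

Left side: [L M T^-2]
Right side: [L M T^-2]

Both sides have the same dimensions, so the equation is dimensionally consistent.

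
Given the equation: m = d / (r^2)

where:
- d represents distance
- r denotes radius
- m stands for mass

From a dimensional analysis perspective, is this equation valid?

No

d (distance) has dimensions [L].
r (radius) has dimensions [L].
m (mass) has dimensions [M].

Left side: [M]
Right side: [L^-1]

The two sides have different dimensions, so the equation is NOT dimensionally consistent.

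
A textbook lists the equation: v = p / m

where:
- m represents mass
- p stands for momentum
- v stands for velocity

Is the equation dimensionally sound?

Yes

m (mass) has dimensions [M].
p (momentum) has dimensions [L M T^-1].
v (velocity) has dimensions [L T^-1].

Left side: [L T^-1]
Right side: [L T^-1]

Both sides have the same dimensions, so the equation is dimensionally consistent.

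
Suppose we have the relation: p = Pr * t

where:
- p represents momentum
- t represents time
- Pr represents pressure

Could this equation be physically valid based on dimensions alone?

No

p (momentum) has dimensions [L M T^-1].
t (time) has dimensions [T].
Pr (pressure) has dimensions [L^-1 M T^-2].

Left side: [L M T^-1]
Right side: [L^-1 M T^-1]

The two sides have different dimensions, so the equation is NOT dimensionally consistent.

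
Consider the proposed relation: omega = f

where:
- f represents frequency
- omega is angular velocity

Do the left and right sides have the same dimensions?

Yes

f (frequency) has dimensions [T^-1].
omega (angular velocity) has dimensions [T^-1].

Left side: [T^-1]
Right side: [T^-1]

Both sides have the same dimensions, so the equation is dimensionally consistent.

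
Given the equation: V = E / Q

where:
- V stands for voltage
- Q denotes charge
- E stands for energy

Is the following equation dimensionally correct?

Yes

V (voltage) has dimensions [I^-1 L^2 M T^-3].
Q (charge) has dimensions [I T].
E (energy) has dimensions [L^2 M T^-2].

Left side: [I^-1 L^2 M T^-3]
Right side: [I^-1 L^2 M T^-3]

Both sides have the same dimensions, so the equation is dimensionally consistent.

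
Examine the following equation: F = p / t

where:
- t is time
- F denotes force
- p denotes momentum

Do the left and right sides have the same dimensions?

Yes

t (time) has dimensions [T].
F (force) has dimensions [L M T^-2].
p (momentum) has dimensions [L M T^-1].

Left side: [L M T^-2]
Right side: [L M T^-2]

Both sides have the same dimensions, so the equation is dimensionally consistent.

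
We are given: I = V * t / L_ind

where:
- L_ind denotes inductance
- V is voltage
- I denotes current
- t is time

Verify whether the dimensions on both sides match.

Yes

L_ind (inductance) has dimensions [I^-2 L^2 M T^-2].
V (voltage) has dimensions [I^-1 L^2 M T^-3].
I (current) has dimensions [I].
t (time) has dimensions [T].

Left side: [I]
Right side: [I]

Both sides have the same dimensions, so the equation is dimensionally consistent.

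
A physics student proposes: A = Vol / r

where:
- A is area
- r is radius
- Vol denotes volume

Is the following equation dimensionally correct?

Yes

A (area) has dimensions [L^2].
r (radius) has dimensions [L].
Vol (volume) has dimensions [L^3].

Left side: [L^2]
Right side: [L^2]

Both sides have the same dimensions, so the equation is dimensionally consistent.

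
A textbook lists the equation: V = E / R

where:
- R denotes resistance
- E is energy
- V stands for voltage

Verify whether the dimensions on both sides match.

No

R (resistance) has dimensions [I^-2 L^2 M T^-3].
E (energy) has dimensions [L^2 M T^-2].
V (voltage) has dimensions [I^-1 L^2 M T^-3].

Left side: [I^-1 L^2 M T^-3]
Right side: [I^2 T]

The two sides have different dimensions, so the equation is NOT dimensionally consistent.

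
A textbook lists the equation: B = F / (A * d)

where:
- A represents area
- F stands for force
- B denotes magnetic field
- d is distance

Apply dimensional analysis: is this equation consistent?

No

A (area) has dimensions [L^2].
F (force) has dimensions [L M T^-2].
B (magnetic field) has dimensions [I^-1 M T^-2].
d (distance) has dimensions [L].

Left side: [I^-1 M T^-2]
Right side: [L^-2 M T^-2]

The two sides have different dimensions, so the equation is NOT dimensionally consistent.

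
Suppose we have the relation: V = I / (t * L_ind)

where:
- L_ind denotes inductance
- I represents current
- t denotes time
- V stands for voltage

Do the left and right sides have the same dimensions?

No

L_ind (inductance) has dimensions [I^-2 L^2 M T^-2].
I (current) has dimensions [I].
t (time) has dimensions [T].
V (voltage) has dimensions [I^-1 L^2 M T^-3].

Left side: [I^-1 L^2 M T^-3]
Right side: [I^3 L^-2 M^-1 T]

The two sides have different dimensions, so the equation is NOT dimensionally consistent.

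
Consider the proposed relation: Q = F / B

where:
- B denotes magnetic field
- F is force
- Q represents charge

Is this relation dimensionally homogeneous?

No

B (magnetic field) has dimensions [I^-1 M T^-2].
F (force) has dimensions [L M T^-2].
Q (charge) has dimensions [I T].

Left side: [I T]
Right side: [I L]

The two sides have different dimensions, so the equation is NOT dimensionally consistent.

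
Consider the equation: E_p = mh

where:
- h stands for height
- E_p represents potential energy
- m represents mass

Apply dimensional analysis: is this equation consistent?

No

h (height) has dimensions [L].
E_p (potential energy) has dimensions [L^2 M T^-2].
m (mass) has dimensions [M].

Left side: [L^2 M T^-2]
Right side: [L M]

The two sides have different dimensions, so the equation is NOT dimensionally consistent.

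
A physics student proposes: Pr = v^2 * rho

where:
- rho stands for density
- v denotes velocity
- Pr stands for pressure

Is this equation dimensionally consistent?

Yes

rho (density) has dimensions [L^-3 M].
v (velocity) has dimensions [L T^-1].
Pr (pressure) has dimensions [L^-1 M T^-2].

Left side: [L^-1 M T^-2]
Right side: [L^-1 M T^-2]

Both sides have the same dimensions, so the equation is dimensionally consistent.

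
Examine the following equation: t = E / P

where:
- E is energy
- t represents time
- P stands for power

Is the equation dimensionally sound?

Yes

E (energy) has dimensions [L^2 M T^-2].
t (time) has dimensions [T].
P (power) has dimensions [L^2 M T^-3].

Left side: [T]
Right side: [T]

Both sides have the same dimensions, so the equation is dimensionally consistent.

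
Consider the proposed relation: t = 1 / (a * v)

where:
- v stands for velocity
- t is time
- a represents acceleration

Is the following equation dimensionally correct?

No

v (velocity) has dimensions [L T^-1].
t (time) has dimensions [T].
a (acceleration) has dimensions [L T^-2].

Left side: [T]
Right side: [L^-2 T^3]

The two sides have different dimensions, so the equation is NOT dimensionally consistent.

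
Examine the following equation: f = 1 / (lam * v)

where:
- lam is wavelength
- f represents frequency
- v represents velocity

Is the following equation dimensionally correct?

No

lam (wavelength) has dimensions [L].
f (frequency) has dimensions [T^-1].
v (velocity) has dimensions [L T^-1].

Left side: [T^-1]
Right side: [L^-2 T]

The two sides have different dimensions, so the equation is NOT dimensionally consistent.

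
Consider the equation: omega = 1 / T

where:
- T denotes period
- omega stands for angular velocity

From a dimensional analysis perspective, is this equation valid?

Yes

T (period) has dimensions [T].
omega (angular velocity) has dimensions [T^-1].

Left side: [T^-1]
Right side: [T^-1]

Both sides have the same dimensions, so the equation is dimensionally consistent.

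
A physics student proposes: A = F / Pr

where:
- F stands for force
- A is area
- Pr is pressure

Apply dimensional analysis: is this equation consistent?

Yes

F (force) has dimensions [L M T^-2].
A (area) has dimensions [L^2].
Pr (pressure) has dimensions [L^-1 M T^-2].

Left side: [L^2]
Right side: [L^2]

Both sides have the same dimensions, so the equation is dimensionally consistent.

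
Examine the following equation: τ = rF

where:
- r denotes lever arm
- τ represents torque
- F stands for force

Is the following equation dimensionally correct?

Yes

r (lever arm) has dimensions [L].
τ (torque) has dimensions [L^2 M T^-2].
F (force) has dimensions [L M T^-2].

Left side: [L^2 M T^-2]
Right side: [L^2 M T^-2]

Both sides have the same dimensions, so the equation is dimensionally consistent.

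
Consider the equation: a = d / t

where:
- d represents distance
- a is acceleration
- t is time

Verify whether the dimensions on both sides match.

No

d (distance) has dimensions [L].
a (acceleration) has dimensions [L T^-2].
t (time) has dimensions [T].

Left side: [L T^-2]
Right side: [L T^-1]

The two sides have different dimensions, so the equation is NOT dimensionally consistent.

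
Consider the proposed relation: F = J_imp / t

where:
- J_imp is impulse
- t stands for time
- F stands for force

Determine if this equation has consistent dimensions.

Yes

J_imp (impulse) has dimensions [L M T^-1].
t (time) has dimensions [T].
F (force) has dimensions [L M T^-2].

Left side: [L M T^-2]
Right side: [L M T^-2]

Both sides have the same dimensions, so the equation is dimensionally consistent.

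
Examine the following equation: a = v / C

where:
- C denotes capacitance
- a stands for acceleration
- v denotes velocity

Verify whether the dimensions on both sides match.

No

C (capacitance) has dimensions [I^2 L^-2 M^-1 T^4].
a (acceleration) has dimensions [L T^-2].
v (velocity) has dimensions [L T^-1].

Left side: [L T^-2]
Right side: [I^-2 L^3 M T^-5]

The two sides have different dimensions, so the equation is NOT dimensionally consistent.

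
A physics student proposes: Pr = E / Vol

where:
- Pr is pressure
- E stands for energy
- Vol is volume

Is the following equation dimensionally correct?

Yes

Pr (pressure) has dimensions [L^-1 M T^-2].
E (energy) has dimensions [L^2 M T^-2].
Vol (volume) has dimensions [L^3].

Left side: [L^-1 M T^-2]
Right side: [L^-1 M T^-2]

Both sides have the same dimensions, so the equation is dimensionally consistent.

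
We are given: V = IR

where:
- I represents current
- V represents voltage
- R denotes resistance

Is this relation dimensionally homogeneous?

Yes

I (current) has dimensions [I].
V (voltage) has dimensions [I^-1 L^2 M T^-3].
R (resistance) has dimensions [I^-2 L^2 M T^-3].

Left side: [I^-1 L^2 M T^-3]
Right side: [I^-1 L^2 M T^-3]

Both sides have the same dimensions, so the equation is dimensionally consistent.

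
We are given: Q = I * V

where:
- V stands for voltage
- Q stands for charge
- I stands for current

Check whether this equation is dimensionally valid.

No

V (voltage) has dimensions [I^-1 L^2 M T^-3].
Q (charge) has dimensions [I T].
I (current) has dimensions [I].

Left side: [I T]
Right side: [L^2 M T^-3]

The two sides have different dimensions, so the equation is NOT dimensionally consistent.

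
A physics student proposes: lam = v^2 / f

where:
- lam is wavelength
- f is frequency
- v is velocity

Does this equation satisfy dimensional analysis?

No

lam (wavelength) has dimensions [L].
f (frequency) has dimensions [T^-1].
v (velocity) has dimensions [L T^-1].

Left side: [L]
Right side: [L^2 T^-1]

The two sides have different dimensions, so the equation is NOT dimensionally consistent.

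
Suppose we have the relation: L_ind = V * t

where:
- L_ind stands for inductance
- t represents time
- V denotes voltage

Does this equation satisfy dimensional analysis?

No

L_ind (inductance) has dimensions [I^-2 L^2 M T^-2].
t (time) has dimensions [T].
V (voltage) has dimensions [I^-1 L^2 M T^-3].

Left side: [I^-2 L^2 M T^-2]
Right side: [I^-1 L^2 M T^-2]

The two sides have different dimensions, so the equation is NOT dimensionally consistent.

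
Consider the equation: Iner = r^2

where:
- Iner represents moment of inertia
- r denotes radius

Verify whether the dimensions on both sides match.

No

Iner (moment of inertia) has dimensions [L^2 M].
r (radius) has dimensions [L].

Left side: [L^2 M]
Right side: [L^2]

The two sides have different dimensions, so the equation is NOT dimensionally consistent.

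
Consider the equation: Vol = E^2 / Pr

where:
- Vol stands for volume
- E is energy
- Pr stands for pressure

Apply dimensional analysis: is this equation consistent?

No

Vol (volume) has dimensions [L^3].
E (energy) has dimensions [L^2 M T^-2].
Pr (pressure) has dimensions [L^-1 M T^-2].

Left side: [L^3]
Right side: [L^5 M T^-2]

The two sides have different dimensions, so the equation is NOT dimensionally consistent.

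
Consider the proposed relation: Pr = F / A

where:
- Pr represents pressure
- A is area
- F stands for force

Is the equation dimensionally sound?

Yes

Pr (pressure) has dimensions [L^-1 M T^-2].
A (area) has dimensions [L^2].
F (force) has dimensions [L M T^-2].

Left side: [L^-1 M T^-2]
Right side: [L^-1 M T^-2]

Both sides have the same dimensions, so the equation is dimensionally consistent.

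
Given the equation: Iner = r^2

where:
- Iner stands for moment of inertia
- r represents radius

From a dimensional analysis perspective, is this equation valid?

No

Iner (moment of inertia) has dimensions [L^2 M].
r (radius) has dimensions [L].

Left side: [L^2 M]
Right side: [L^2]

The two sides have different dimensions, so the equation is NOT dimensionally consistent.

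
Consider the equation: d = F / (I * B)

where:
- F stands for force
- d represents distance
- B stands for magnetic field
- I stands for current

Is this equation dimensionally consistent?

Yes

F (force) has dimensions [L M T^-2].
d (distance) has dimensions [L].
B (magnetic field) has dimensions [I^-1 M T^-2].
I (current) has dimensions [I].

Left side: [L]
Right side: [L]

Both sides have the same dimensions, so the equation is dimensionally consistent.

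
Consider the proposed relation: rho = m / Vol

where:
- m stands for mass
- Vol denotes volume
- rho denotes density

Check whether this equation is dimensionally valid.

Yes

m (mass) has dimensions [M].
Vol (volume) has dimensions [L^3].
rho (density) has dimensions [L^-3 M].

Left side: [L^-3 M]
Right side: [L^-3 M]

Both sides have the same dimensions, so the equation is dimensionally consistent.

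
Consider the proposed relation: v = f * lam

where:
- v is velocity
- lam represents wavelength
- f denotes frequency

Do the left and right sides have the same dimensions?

Yes

v (velocity) has dimensions [L T^-1].
lam (wavelength) has dimensions [L].
f (frequency) has dimensions [T^-1].

Left side: [L T^-1]
Right side: [L T^-1]

Both sides have the same dimensions, so the equation is dimensionally consistent.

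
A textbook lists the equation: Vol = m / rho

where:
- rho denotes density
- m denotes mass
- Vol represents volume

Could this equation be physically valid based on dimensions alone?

Yes

rho (density) has dimensions [L^-3 M].
m (mass) has dimensions [M].
Vol (volume) has dimensions [L^3].

Left side: [L^3]
Right side: [L^3]

Both sides have the same dimensions, so the equation is dimensionally consistent.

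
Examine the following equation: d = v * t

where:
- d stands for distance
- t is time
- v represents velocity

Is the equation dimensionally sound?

Yes

d (distance) has dimensions [L].
t (time) has dimensions [T].
v (velocity) has dimensions [L T^-1].

Left side: [L]
Right side: [L]

Both sides have the same dimensions, so the equation is dimensionally consistent.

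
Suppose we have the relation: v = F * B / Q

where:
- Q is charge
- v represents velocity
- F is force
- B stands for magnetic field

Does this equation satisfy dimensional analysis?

No

Q (charge) has dimensions [I T].
v (velocity) has dimensions [L T^-1].
F (force) has dimensions [L M T^-2].
B (magnetic field) has dimensions [I^-1 M T^-2].

Left side: [L T^-1]
Right side: [I^-2 L M^2 T^-5]

The two sides have different dimensions, so the equation is NOT dimensionally consistent.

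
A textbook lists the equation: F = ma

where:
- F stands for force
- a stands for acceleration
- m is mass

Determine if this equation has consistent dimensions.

Yes

F (force) has dimensions [L M T^-2].
a (acceleration) has dimensions [L T^-2].
m (mass) has dimensions [M].

Left side: [L M T^-2]
Right side: [L M T^-2]

Both sides have the same dimensions, so the equation is dimensionally consistent.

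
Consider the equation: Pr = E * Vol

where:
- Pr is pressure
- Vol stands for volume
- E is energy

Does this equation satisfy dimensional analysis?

No

Pr (pressure) has dimensions [L^-1 M T^-2].
Vol (volume) has dimensions [L^3].
E (energy) has dimensions [L^2 M T^-2].

Left side: [L^-1 M T^-2]
Right side: [L^5 M T^-2]

The two sides have different dimensions, so the equation is NOT dimensionally consistent.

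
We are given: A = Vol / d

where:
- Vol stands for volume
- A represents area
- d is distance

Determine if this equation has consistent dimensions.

Yes

Vol (volume) has dimensions [L^3].
A (area) has dimensions [L^2].
d (distance) has dimensions [L].

Left side: [L^2]
Right side: [L^2]

Both sides have the same dimensions, so the equation is dimensionally consistent.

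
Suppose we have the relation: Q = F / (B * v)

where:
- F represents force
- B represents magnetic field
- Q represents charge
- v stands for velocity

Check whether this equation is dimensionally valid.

Yes

F (force) has dimensions [L M T^-2].
B (magnetic field) has dimensions [I^-1 M T^-2].
Q (charge) has dimensions [I T].
v (velocity) has dimensions [L T^-1].

Left side: [I T]
Right side: [I T]

Both sides have the same dimensions, so the equation is dimensionally consistent.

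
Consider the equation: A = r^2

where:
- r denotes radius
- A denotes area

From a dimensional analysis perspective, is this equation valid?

Yes

r (radius) has dimensions [L].
A (area) has dimensions [L^2].

Left side: [L^2]
Right side: [L^2]

Both sides have the same dimensions, so the equation is dimensionally consistent.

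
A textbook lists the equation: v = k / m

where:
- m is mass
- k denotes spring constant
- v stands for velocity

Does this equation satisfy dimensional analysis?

No

m (mass) has dimensions [M].
k (spring constant) has dimensions [M T^-2].
v (velocity) has dimensions [L T^-1].

Left side: [L T^-1]
Right side: [T^-2]

The two sides have different dimensions, so the equation is NOT dimensionally consistent.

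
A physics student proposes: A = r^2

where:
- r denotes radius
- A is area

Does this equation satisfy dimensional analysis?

Yes

r (radius) has dimensions [L].
A (area) has dimensions [L^2].

Left side: [L^2]
Right side: [L^2]

Both sides have the same dimensions, so the equation is dimensionally consistent.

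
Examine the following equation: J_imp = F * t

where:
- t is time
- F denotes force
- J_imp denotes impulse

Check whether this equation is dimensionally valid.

Yes

t (time) has dimensions [T].
F (force) has dimensions [L M T^-2].
J_imp (impulse) has dimensions [L M T^-1].

Left side: [L M T^-1]
Right side: [L M T^-1]

Both sides have the same dimensions, so the equation is dimensionally consistent.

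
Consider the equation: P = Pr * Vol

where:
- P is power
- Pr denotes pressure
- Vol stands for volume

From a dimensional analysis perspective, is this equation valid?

No

P (power) has dimensions [L^2 M T^-3].
Pr (pressure) has dimensions [L^-1 M T^-2].
Vol (volume) has dimensions [L^3].

Left side: [L^2 M T^-3]
Right side: [L^2 M T^-2]

The two sides have different dimensions, so the equation is NOT dimensionally consistent.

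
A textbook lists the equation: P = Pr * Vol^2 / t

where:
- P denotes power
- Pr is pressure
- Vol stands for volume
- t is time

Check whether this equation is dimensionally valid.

No

P (power) has dimensions [L^2 M T^-3].
Pr (pressure) has dimensions [L^-1 M T^-2].
Vol (volume) has dimensions [L^3].
t (time) has dimensions [T].

Left side: [L^2 M T^-3]
Right side: [L^5 M T^-3]

The two sides have different dimensions, so the equation is NOT dimensionally consistent.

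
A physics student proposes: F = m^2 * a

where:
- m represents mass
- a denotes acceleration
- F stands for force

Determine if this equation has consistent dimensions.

No

m (mass) has dimensions [M].
a (acceleration) has dimensions [L T^-2].
F (force) has dimensions [L M T^-2].

Left side: [L M T^-2]
Right side: [L M^2 T^-2]

The two sides have different dimensions, so the equation is NOT dimensionally consistent.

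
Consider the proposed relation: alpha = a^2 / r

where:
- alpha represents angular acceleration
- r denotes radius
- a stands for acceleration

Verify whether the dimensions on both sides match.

No

alpha (angular acceleration) has dimensions [T^-2].
r (radius) has dimensions [L].
a (acceleration) has dimensions [L T^-2].

Left side: [T^-2]
Right side: [L T^-4]

The two sides have different dimensions, so the equation is NOT dimensionally consistent.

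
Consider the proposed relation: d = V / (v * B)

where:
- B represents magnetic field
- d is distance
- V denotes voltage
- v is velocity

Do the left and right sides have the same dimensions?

Yes

B (magnetic field) has dimensions [I^-1 M T^-2].
d (distance) has dimensions [L].
V (voltage) has dimensions [I^-1 L^2 M T^-3].
v (velocity) has dimensions [L T^-1].

Left side: [L]
Right side: [L]

Both sides have the same dimensions, so the equation is dimensionally consistent.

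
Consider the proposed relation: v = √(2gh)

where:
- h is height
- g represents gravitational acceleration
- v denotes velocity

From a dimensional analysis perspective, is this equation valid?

Yes

h (height) has dimensions [L].
g (gravitational acceleration) has dimensions [L T^-2].
v (velocity) has dimensions [L T^-1].

Left side: [L T^-1]
Right side: [L T^-1]

Both sides have the same dimensions, so the equation is dimensionally consistent.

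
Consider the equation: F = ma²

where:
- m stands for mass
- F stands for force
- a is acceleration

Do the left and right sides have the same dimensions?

No

m (mass) has dimensions [M].
F (force) has dimensions [L M T^-2].
a (acceleration) has dimensions [L T^-2].

Left side: [L M T^-2]
Right side: [L^2 M T^-4]

The two sides have different dimensions, so the equation is NOT dimensionally consistent.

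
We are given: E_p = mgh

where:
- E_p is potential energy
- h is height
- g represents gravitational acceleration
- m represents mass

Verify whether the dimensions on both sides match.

Yes

E_p (potential energy) has dimensions [L^2 M T^-2].
h (height) has dimensions [L].
g (gravitational acceleration) has dimensions [L T^-2].
m (mass) has dimensions [M].

Left side: [L^2 M T^-2]
Right side: [L^2 M T^-2]

Both sides have the same dimensions, so the equation is dimensionally consistent.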